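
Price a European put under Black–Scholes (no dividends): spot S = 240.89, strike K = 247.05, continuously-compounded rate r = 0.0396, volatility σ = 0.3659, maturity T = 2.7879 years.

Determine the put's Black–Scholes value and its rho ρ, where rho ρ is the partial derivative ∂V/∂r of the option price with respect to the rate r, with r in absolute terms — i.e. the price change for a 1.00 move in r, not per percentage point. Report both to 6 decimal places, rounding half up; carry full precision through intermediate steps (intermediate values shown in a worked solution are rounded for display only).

price = 46.141838
ρ = -349.060630

σ√T = 0.3659·√2.7879 = 0.610943
d₁ = (ln(S/K) + (r+σ²/2)T) / (σ√T) = (ln(240.89/247.05) + (0.0396+0.3659²/2)·2.7879) / 0.610943 = (-0.025250 + 0.297027) / 0.610943 = 0.444847
d₂ = d₁ − σ√T = 0.444847 − 0.610943 = -0.166096
e^{−rT} = e^{−0.0396·2.7879} = 0.895475
N(−d₁) = 0.328215,  N(−d₂) = 0.565959
Put price V = K·e^{−rT}·N(−d₂) − S·N(−d₁) = 125.205578 − 79.063739 = 46.141838
ρ = −K·T·e^{−rT}·N(−d₂) = -349.060630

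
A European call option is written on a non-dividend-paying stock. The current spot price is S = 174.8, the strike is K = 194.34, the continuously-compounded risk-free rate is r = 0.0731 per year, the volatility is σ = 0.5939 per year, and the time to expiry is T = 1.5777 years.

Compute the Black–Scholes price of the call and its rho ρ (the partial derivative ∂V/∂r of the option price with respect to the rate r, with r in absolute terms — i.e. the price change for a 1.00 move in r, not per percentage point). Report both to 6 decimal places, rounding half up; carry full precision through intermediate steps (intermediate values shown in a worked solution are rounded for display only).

σ√T = 0.5939·√1.5777 = 0.745977
d₁ = (ln(S/K) + (r+σ²/2)T) / (σ√T) = (ln(174.8/194.34) + (0.0731+0.5939²/2)·1.5777) / 0.745977 = (-0.105967 + 0.393571) / 0.745977 = 0.385540
d₂ = d₁ − σ√T = 0.385540 − 0.745977 = -0.360437
e^{−rT} = e^{−0.0731·1.5777} = 0.891072
N(d₁) = 0.650081,  N(d₂) = 0.359260
Call price V = S·N(d₁) − K·e^{−rT}·N(d₂) = 113.634219 − 62.213426 = 51.420793
ρ = K·T·e^{−rT}·N(d₂) = 98.154122

price = 51.420793
ρ = 98.154122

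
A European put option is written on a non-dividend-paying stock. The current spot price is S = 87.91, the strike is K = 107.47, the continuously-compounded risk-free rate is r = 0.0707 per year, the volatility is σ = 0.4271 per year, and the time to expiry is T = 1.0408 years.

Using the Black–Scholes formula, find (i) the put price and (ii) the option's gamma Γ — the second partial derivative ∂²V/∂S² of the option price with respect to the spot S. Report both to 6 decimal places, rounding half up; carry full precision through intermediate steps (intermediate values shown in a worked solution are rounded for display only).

σ√T = 0.4271·√1.0408 = 0.435726
d₁ = (ln(S/K) + (r+σ²/2)T) / (σ√T) = (ln(87.91/107.47) + (0.0707+0.4271²/2)·1.0408) / 0.435726 = (-0.200898 + 0.168513) / 0.435726 = -0.074325
d₂ = d₁ − σ√T = -0.074325 − 0.435726 = -0.510050
e^{−rT} = e^{−0.0707·1.0408} = 0.929058
N(−d₁) = 0.529624,  N(−d₂) = 0.694992
Put price V = K·e^{−rT}·N(−d₂) − S·N(−d₁) = 69.392036 − 46.559243 = 22.832794
φ(d₁) = (1/√(2π))·e^{−d₁²/2} = 0.397842
Γ = φ(d₁) / (S·σ·√T) = 0.010386

price = 22.832794
Γ = 0.010386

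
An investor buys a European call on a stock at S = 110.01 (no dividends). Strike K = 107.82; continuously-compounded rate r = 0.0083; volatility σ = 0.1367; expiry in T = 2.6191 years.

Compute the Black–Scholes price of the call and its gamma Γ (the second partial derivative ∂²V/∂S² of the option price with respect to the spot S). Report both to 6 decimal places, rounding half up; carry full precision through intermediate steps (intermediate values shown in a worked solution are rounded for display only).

price = 11.913801
Γ = 0.015672

σ√T = 0.1367·√2.6191 = 0.221230
d₁ = (ln(S/K) + (r+σ²/2)T) / (σ√T) = (ln(110.01/107.82) + (0.0083+0.1367²/2)·2.6191) / 0.221230 = (0.020108 + 0.046210) / 0.221230 = 0.299769
d₂ = d₁ − σ√T = 0.299769 − 0.221230 = 0.078539
e^{−rT} = e^{−0.0083·2.6191} = 0.978496
N(d₁) = 0.617823,  N(d₂) = 0.531300
Call price V = S·N(d₁) − K·e^{−rT}·N(d₂) = 67.966757 − 56.052955 = 11.913801
φ(d₁) = (1/√(2π))·e^{−d₁²/2} = 0.381414
Γ = φ(d₁) / (S·σ·√T) = 0.015672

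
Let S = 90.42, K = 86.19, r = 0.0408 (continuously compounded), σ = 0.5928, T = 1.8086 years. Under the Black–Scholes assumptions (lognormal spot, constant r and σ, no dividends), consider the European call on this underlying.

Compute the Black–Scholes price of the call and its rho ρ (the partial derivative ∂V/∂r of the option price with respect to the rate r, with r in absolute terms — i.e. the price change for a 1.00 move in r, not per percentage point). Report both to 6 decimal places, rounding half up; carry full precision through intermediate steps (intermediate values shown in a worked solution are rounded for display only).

price = 31.880194
ρ = 58.331841

σ√T = 0.5928·√1.8086 = 0.797222
d₁ = (ln(S/K) + (r+σ²/2)T) / (σ√T) = (ln(90.42/86.19) + (0.0408+0.5928²/2)·1.8086) / 0.797222 = (0.047911 + 0.391573) / 0.797222 = 0.551269
d₂ = d₁ − σ√T = 0.551269 − 0.797222 = -0.245953
e^{−rT} = e^{−0.0408·1.8086} = 0.928866
N(d₁) = 0.709275,  N(d₂) = 0.402859
Call price V = S·N(d₁) − K·e^{−rT}·N(d₂) = 64.132676 − 32.252483 = 31.880194
ρ = K·T·e^{−rT}·N(d₂) = 58.331841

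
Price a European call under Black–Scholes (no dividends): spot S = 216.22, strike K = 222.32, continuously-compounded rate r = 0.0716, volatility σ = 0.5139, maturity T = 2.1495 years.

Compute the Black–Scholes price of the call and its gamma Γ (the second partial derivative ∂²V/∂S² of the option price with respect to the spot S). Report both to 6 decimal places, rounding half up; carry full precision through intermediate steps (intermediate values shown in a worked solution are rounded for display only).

price = 73.326547
Γ = 0.002112

σ√T = 0.5139·√2.1495 = 0.753438
d₁ = (ln(S/K) + (r+σ²/2)T) / (σ√T) = (ln(216.22/222.32) + (0.0716+0.5139²/2)·2.1495) / 0.753438 = (-0.027821 + 0.437738) / 0.753438 = 0.544062
d₂ = d₁ − σ√T = 0.544062 − 0.753438 = -0.209375
e^{−rT} = e^{−0.0716·2.1495} = 0.857354
N(d₁) = 0.706801,  N(d₂) = 0.417078
Call price V = S·N(d₁) − K·e^{−rT}·N(d₂) = 152.824443 − 79.497896 = 73.326547
φ(d₁) = (1/√(2π))·e^{−d₁²/2} = 0.344060
Γ = φ(d₁) / (S·σ·√T) = 0.002112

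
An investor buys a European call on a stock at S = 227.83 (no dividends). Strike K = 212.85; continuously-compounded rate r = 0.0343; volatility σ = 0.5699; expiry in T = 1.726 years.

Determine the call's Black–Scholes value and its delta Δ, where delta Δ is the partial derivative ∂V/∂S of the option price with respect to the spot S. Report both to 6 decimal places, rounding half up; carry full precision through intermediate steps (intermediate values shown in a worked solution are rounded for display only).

price = 76.988908
Δ = 0.706872

σ√T = 0.5699·√1.726 = 0.748719
d₁ = (ln(S/K) + (r+σ²/2)T) / (σ√T) = (ln(227.83/212.85) + (0.0343+0.5699²/2)·1.726) / 0.748719 = (0.068012 + 0.339492) / 0.748719 = 0.544268
d₂ = d₁ − σ√T = 0.544268 − 0.748719 = -0.204451
e^{−rT} = e^{−0.0343·1.726} = 0.942517
N(d₁) = 0.706872,  N(d₂) = 0.419001
Call price V = S·N(d₁) − K·e^{−rT}·N(d₂) = 161.046547 − 84.057639 = 76.988908
Δ = N(d₁) = 0.706872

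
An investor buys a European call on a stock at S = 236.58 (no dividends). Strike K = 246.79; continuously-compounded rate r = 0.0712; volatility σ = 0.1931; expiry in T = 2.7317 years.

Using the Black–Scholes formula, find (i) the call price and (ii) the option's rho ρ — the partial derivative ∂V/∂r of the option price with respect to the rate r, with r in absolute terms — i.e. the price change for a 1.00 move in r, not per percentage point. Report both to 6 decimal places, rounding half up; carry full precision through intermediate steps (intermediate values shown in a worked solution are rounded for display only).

σ√T = 0.1931·√2.7317 = 0.319153
d₁ = (ln(S/K) + (r+σ²/2)T) / (σ√T) = (ln(236.58/246.79) + (0.0712+0.1931²/2)·2.7317) / 0.319153 = (-0.042251 + 0.245426) / 0.319153 = 0.636607
d₂ = d₁ − σ√T = 0.636607 − 0.319153 = 0.317454
e^{−rT} = e^{−0.0712·2.7317} = 0.823249
N(d₁) = 0.737810,  N(d₂) = 0.624550
Call price V = S·N(d₁) − K·e^{−rT}·N(d₂) = 174.550989 − 126.889625 = 47.661364
ρ = K·T·e^{−rT}·N(d₂) = 346.624389

price = 47.661364
ρ = 346.624389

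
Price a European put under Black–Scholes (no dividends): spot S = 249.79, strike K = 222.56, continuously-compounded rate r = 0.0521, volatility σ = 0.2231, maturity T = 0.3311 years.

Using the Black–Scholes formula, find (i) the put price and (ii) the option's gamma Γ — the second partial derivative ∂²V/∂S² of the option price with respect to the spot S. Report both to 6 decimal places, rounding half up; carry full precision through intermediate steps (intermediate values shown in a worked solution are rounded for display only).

price = 2.341647
Γ = 0.006811

σ√T = 0.2231·√0.3311 = 0.128375
d₁ = (ln(S/K) + (r+σ²/2)T) / (σ√T) = (ln(249.79/222.56) + (0.0521+0.2231²/2)·0.3311) / 0.128375 = (0.115424 + 0.025490) / 0.128375 = 1.097679
d₂ = d₁ − σ√T = 1.097679 − 0.128375 = 0.969305
e^{−rT} = e^{−0.0521·0.3311} = 0.982898
N(−d₁) = 0.136172,  N(−d₂) = 0.166197
Put price V = K·e^{−rT}·N(−d₂) − S·N(−d₁) = 36.356116 − 34.014469 = 2.341647
φ(d₁) = (1/√(2π))·e^{−d₁²/2} = 0.218408
Γ = φ(d₁) / (S·σ·√T) = 0.006811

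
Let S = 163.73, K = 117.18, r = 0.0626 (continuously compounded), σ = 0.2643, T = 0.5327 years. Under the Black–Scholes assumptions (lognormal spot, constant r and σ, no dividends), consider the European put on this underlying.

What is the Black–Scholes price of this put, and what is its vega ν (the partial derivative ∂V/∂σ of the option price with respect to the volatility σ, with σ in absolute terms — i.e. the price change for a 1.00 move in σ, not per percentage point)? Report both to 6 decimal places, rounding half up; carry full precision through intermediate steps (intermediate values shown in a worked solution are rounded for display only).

σ√T = 0.2643·√0.5327 = 0.192903
d₁ = (ln(S/K) + (r+σ²/2)T) / (σ√T) = (ln(163.73/117.18) + (0.0626+0.2643²/2)·0.5327) / 0.192903 = (0.334508 + 0.051953) / 0.192903 = 2.003394
d₂ = d₁ − σ√T = 2.003394 − 0.192903 = 1.810491
e^{−rT} = e^{−0.0626·0.5327} = 0.967203
N(−d₁) = 0.022568,  N(−d₂) = 0.035110
Put price V = K·e^{−rT}·N(−d₂) − S·N(−d₁) = 3.979237 − 3.694979 = 0.284258
φ(d₁) = (1/√(2π))·e^{−d₁²/2} = 0.053625
ν = S·φ(d₁)·√T = 6.408262

price = 0.284258
ν = 6.408262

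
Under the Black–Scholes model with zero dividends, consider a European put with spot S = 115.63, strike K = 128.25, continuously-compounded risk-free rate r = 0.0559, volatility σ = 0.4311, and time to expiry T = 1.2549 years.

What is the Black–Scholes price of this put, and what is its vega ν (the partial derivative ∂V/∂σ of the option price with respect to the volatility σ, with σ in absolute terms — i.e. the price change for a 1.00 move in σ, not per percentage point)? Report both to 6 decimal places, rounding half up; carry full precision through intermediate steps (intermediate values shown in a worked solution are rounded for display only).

σ√T = 0.4311·√1.2549 = 0.482928
d₁ = (ln(S/K) + (r+σ²/2)T) / (σ√T) = (ln(115.63/128.25) + (0.0559+0.4311²/2)·1.2549) / 0.482928 = (-0.103586 + 0.186759) / 0.482928 = 0.172226
d₂ = d₁ − σ√T = 0.172226 − 0.482928 = -0.310702
e^{−rT} = e^{−0.0559·1.2549} = 0.932255
N(−d₁) = 0.431630,  N(−d₂) = 0.621987
Put price V = K·e^{−rT}·N(−d₂) − S·N(−d₁) = 74.365773 − 49.909378 = 24.456395
φ(d₁) = (1/√(2π))·e^{−d₁²/2} = 0.393069
ν = S·φ(d₁)·√T = 50.914817

price = 24.456395
ν = 50.914817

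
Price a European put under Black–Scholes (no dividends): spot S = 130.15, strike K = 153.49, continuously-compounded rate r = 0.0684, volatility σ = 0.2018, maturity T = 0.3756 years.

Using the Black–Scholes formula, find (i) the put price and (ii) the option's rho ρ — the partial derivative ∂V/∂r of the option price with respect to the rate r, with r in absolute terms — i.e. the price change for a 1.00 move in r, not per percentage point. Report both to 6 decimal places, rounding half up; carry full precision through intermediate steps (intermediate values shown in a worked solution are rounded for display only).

price = 20.570083
ρ = -49.589147

σ√T = 0.2018·√0.3756 = 0.123676
d₁ = (ln(S/K) + (r+σ²/2)T) / (σ√T) = (ln(130.15/153.49) + (0.0684+0.2018²/2)·0.3756) / 0.123676 = (-0.164948 + 0.033339) / 0.123676 = -1.064146
d₂ = d₁ − σ√T = -1.064146 − 0.123676 = -1.187822
e^{−rT} = e^{−0.0684·0.3756} = 0.974636
N(−d₁) = 0.856369,  N(−d₂) = 0.882548
Put price V = K·e^{−rT}·N(−d₂) − S·N(−d₁) = 132.026483 − 111.456400 = 20.570083
ρ = −K·T·e^{−rT}·N(−d₂) = -49.589147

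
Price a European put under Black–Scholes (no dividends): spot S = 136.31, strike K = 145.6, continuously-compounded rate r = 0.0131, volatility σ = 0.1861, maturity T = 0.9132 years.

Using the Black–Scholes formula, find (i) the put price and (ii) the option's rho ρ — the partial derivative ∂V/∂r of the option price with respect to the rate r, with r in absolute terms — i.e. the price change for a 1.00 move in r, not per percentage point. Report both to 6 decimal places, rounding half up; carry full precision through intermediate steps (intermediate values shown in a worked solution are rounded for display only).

price = 14.157487
ρ = -85.740906

σ√T = 0.1861·√0.9132 = 0.177840
d₁ = (ln(S/K) + (r+σ²/2)T) / (σ√T) = (ln(136.31/145.6) + (0.0131+0.1861²/2)·0.9132) / 0.177840 = (-0.065931 + 0.027776) / 0.177840 = -0.214547
d₂ = d₁ − σ√T = -0.214547 − 0.177840 = -0.392387
e^{−rT} = e^{−0.0131·0.9132} = 0.988108
N(−d₁) = 0.584940,  N(−d₂) = 0.652614
Put price V = K·e^{−rT}·N(−d₂) − S·N(−d₁) = 93.890612 − 79.733124 = 14.157487
ρ = −K·T·e^{−rT}·N(−d₂) = -85.740906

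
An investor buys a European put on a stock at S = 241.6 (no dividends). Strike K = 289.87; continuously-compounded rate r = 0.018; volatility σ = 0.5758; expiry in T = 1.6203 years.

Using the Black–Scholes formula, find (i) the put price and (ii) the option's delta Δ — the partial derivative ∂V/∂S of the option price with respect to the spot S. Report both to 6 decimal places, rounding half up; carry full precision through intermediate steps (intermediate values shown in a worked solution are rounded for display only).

σ√T = 0.5758·√1.6203 = 0.732942
d₁ = (ln(S/K) + (r+σ²/2)T) / (σ√T) = (ln(241.6/289.87) + (0.018+0.5758²/2)·1.6203) / 0.732942 = (-0.182149 + 0.297767) / 0.732942 = 0.157745
d₂ = d₁ − σ√T = 0.157745 − 0.732942 = -0.575196
e^{−rT} = e^{−0.018·1.6203} = 0.971256
N(−d₁) = 0.437329,  N(−d₂) = 0.717421
Put price V = K·e^{−rT}·N(−d₂) − S·N(−d₁) = 201.981150 − 105.658636 = 96.322514
Δ = −N(−d₁) = -0.437329

price = 96.322514
Δ = -0.437329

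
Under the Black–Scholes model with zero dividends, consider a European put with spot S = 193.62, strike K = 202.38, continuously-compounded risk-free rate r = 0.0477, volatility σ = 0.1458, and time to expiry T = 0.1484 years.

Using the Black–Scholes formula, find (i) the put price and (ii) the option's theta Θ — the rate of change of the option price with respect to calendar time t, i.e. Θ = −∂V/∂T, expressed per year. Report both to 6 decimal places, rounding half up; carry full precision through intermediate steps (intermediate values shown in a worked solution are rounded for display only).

price = 9.019988
Θ = -4.722421

σ√T = 0.1458·√0.1484 = 0.056166
d₁ = (ln(S/K) + (r+σ²/2)T) / (σ√T) = (ln(193.62/202.38) + (0.0477+0.1458²/2)·0.1484) / 0.056166 = (-0.044250 + 0.008656) / 0.056166 = -0.633721
d₂ = d₁ − σ√T = -0.633721 − 0.056166 = -0.689887
e^{−rT} = e^{−0.0477·0.1484} = 0.992946
N(−d₁) = 0.736868,  N(−d₂) = 0.754867
Put price V = K·e^{−rT}·N(−d₂) − S·N(−d₁) = 151.692467 − 142.672478 = 9.019988
φ(d₁) = (1/√(2π))·e^{−d₁²/2} = 0.326365
Θ = −S·φ(d₁)·σ/(2√T) + r·K·e^{−rT}·N(−d₂) = −11.958152 + 7.235731 = -4.722421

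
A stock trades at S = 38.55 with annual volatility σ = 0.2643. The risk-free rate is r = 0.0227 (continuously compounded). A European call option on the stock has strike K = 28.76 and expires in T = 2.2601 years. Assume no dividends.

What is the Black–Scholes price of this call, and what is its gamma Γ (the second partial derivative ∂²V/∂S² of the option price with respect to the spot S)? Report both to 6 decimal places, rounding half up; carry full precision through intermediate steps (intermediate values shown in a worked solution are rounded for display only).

price = 12.588615
Γ = 0.014770

σ√T = 0.2643·√2.2601 = 0.397339
d₁ = (ln(S/K) + (r+σ²/2)T) / (σ√T) = (ln(38.55/28.76) + (0.0227+0.2643²/2)·2.2601) / 0.397339 = (0.292971 + 0.130243) / 0.397339 = 1.065121
d₂ = d₁ − σ√T = 1.065121 − 0.397339 = 0.667782
e^{−rT} = e^{−0.0227·2.2601} = 0.949990
N(d₁) = 0.856589,  N(d₂) = 0.747864
Call price V = S·N(d₁) − K·e^{−rT}·N(d₂) = 33.021522 − 20.432907 = 12.588615
φ(d₁) = (1/√(2π))·e^{−d₁²/2} = 0.226235
Γ = φ(d₁) / (S·σ·√T) = 0.014770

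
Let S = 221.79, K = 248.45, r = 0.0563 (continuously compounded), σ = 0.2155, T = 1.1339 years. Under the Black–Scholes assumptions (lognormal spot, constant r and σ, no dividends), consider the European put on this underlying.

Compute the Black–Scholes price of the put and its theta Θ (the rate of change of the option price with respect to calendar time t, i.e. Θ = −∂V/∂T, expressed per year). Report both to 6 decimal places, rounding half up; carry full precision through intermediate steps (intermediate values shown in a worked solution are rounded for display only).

price = 26.905718
Θ = -0.643033

σ√T = 0.2155·√1.1339 = 0.229475
d₁ = (ln(S/K) + (r+σ²/2)T) / (σ√T) = (ln(221.79/248.45) + (0.0563+0.2155²/2)·1.1339) / 0.229475 = (-0.113511 + 0.090168) / 0.229475 = -0.101723
d₂ = d₁ − σ√T = -0.101723 − 0.229475 = -0.331197
e^{−rT} = e^{−0.0563·1.1339} = 0.938156
N(−d₁) = 0.540512,  N(−d₂) = 0.629752
Put price V = K·e^{−rT}·N(−d₂) − S·N(−d₁) = 146.785781 − 119.880063 = 26.905718
φ(d₁) = (1/√(2π))·e^{−d₁²/2} = 0.396884
Θ = −S·φ(d₁)·σ/(2√T) + r·K·e^{−rT}·N(−d₂) = −8.907073 + 8.264039 = -0.643033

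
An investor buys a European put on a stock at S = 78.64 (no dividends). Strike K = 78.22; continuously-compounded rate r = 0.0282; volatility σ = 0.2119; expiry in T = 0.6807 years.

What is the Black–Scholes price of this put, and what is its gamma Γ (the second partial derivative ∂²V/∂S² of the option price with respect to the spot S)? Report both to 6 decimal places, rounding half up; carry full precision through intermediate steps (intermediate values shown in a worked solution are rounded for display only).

σ√T = 0.2119·√0.6807 = 0.174827
d₁ = (ln(S/K) + (r+σ²/2)T) / (σ√T) = (ln(78.64/78.22) + (0.0282+0.2119²/2)·0.6807) / 0.174827 = (0.005355 + 0.034478) / 0.174827 = 0.227843
d₂ = d₁ − σ√T = 0.227843 − 0.174827 = 0.053016
e^{−rT} = e^{−0.0282·0.6807} = 0.980987
N(−d₁) = 0.409884,  N(−d₂) = 0.478860
Put price V = K·e^{−rT}·N(−d₂) − S·N(−d₁) = 36.744259 − 32.233294 = 4.510965
φ(d₁) = (1/√(2π))·e^{−d₁²/2} = 0.388720
Γ = φ(d₁) / (S·σ·√T) = 0.028274

price = 4.510965
Γ = 0.028274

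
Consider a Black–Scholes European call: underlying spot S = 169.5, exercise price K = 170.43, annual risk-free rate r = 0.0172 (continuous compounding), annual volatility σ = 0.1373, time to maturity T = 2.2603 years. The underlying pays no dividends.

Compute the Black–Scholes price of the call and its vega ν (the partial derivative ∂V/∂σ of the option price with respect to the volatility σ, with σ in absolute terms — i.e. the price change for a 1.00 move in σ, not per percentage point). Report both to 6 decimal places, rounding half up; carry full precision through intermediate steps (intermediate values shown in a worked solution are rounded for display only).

σ√T = 0.1373·√2.2603 = 0.206421
d₁ = (ln(S/K) + (r+σ²/2)T) / (σ√T) = (ln(169.5/170.43) + (0.0172+0.1373²/2)·2.2603) / 0.206421 = (-0.005472 + 0.060182) / 0.206421 = 0.265042
d₂ = d₁ − σ√T = 0.265042 − 0.206421 = 0.058621
e^{−rT} = e^{−0.0172·2.2603} = 0.961869
N(d₁) = 0.604511,  N(d₂) = 0.523373
Call price V = S·N(d₁) − K·e^{−rT}·N(d₂) = 102.464696 − 85.797238 = 16.667458
φ(d₁) = (1/√(2π))·e^{−d₁²/2} = 0.385173
ν = S·φ(d₁)·√T = 98.154180

price = 16.667458
ν = 98.154180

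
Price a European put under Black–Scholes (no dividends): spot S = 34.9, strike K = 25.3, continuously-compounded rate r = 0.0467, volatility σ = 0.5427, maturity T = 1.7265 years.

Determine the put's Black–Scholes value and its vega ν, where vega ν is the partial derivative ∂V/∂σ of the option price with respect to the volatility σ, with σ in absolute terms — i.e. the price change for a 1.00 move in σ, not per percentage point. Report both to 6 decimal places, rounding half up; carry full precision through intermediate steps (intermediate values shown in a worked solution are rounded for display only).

σ√T = 0.5427·√1.7265 = 0.713088
d₁ = (ln(S/K) + (r+σ²/2)T) / (σ√T) = (ln(34.9/25.3) + (0.0467+0.5427²/2)·1.7265) / 0.713088 = (0.321682 + 0.334875) / 0.713088 = 0.920724
d₂ = d₁ − σ√T = 0.920724 − 0.713088 = 0.207636
e^{−rT} = e^{−0.0467·1.7265} = 0.922537
N(−d₁) = 0.178597,  N(−d₂) = 0.417757
Put price V = K·e^{−rT}·N(−d₂) − S·N(−d₁) = 9.750519 − 6.233045 = 3.517474
φ(d₁) = (1/√(2π))·e^{−d₁²/2} = 0.261112
ν = S·φ(d₁)·√T = 11.973909

price = 3.517474
ν = 11.973909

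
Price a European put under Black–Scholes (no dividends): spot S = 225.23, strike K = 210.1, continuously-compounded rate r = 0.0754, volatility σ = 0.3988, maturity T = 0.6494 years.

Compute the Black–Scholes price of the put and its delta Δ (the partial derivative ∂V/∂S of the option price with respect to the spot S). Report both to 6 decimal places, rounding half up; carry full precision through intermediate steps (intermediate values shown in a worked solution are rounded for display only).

price = 16.368082
Δ = -0.298255

σ√T = 0.3988·√0.6494 = 0.321374
d₁ = (ln(S/K) + (r+σ²/2)T) / (σ√T) = (ln(225.23/210.1) + (0.0754+0.3988²/2)·0.6494) / 0.321374 = (0.069538 + 0.100606) / 0.321374 = 0.529426
d₂ = d₁ − σ√T = 0.529426 − 0.321374 = 0.208052
e^{−rT} = e^{−0.0754·0.6494} = 0.952215
N(−d₁) = 0.298255,  N(−d₂) = 0.417594
Put price V = K·e^{−rT}·N(−d₂) − S·N(−d₁) = 83.544042 − 67.175960 = 16.368082
Δ = −N(−d₁) = -0.298255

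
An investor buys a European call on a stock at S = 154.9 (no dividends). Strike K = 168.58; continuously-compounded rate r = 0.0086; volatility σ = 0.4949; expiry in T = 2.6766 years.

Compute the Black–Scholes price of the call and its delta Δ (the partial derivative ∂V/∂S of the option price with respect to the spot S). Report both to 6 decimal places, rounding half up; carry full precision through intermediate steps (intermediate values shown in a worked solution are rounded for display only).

price = 45.463999
Δ = 0.628824

σ√T = 0.4949·√2.6766 = 0.809672
d₁ = (ln(S/K) + (r+σ²/2)T) / (σ√T) = (ln(154.9/168.58) + (0.0086+0.4949²/2)·2.6766) / 0.809672 = (-0.084631 + 0.350803) / 0.809672 = 0.328741
d₂ = d₁ − σ√T = 0.328741 − 0.809672 = -0.480931
e^{−rT} = e^{−0.0086·2.6766} = 0.977244
N(d₁) = 0.628824,  N(d₂) = 0.315283
Call price V = S·N(d₁) − K·e^{−rT}·N(d₂) = 97.404890 − 51.940890 = 45.463999
Δ = N(d₁) = 0.628824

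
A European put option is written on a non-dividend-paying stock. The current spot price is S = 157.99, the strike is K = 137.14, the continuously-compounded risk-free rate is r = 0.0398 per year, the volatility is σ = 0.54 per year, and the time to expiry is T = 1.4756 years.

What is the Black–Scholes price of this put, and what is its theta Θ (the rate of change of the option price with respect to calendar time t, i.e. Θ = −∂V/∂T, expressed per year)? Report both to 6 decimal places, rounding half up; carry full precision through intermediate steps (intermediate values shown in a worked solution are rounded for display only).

price = 24.234075
Θ = -8.843989

σ√T = 0.54·√1.4756 = 0.655961
d₁ = (ln(S/K) + (r+σ²/2)T) / (σ√T) = (ln(157.99/137.14) + (0.0398+0.54²/2)·1.4756) / 0.655961 = (0.141529 + 0.273871) / 0.655961 = 0.633270
d₂ = d₁ − σ√T = 0.633270 − 0.655961 = -0.022691
e^{−rT} = e^{−0.0398·1.4756} = 0.942962
N(−d₁) = 0.263279,  N(−d₂) = 0.509051
Put price V = K·e^{−rT}·N(−d₂) − S·N(−d₁) = 65.829448 − 41.595372 = 24.234075
φ(d₁) = (1/√(2π))·e^{−d₁²/2} = 0.326458
Θ = −S·φ(d₁)·σ/(2√T) + r·K·e^{−rT}·N(−d₂) = −11.464001 + 2.620012 = -8.843989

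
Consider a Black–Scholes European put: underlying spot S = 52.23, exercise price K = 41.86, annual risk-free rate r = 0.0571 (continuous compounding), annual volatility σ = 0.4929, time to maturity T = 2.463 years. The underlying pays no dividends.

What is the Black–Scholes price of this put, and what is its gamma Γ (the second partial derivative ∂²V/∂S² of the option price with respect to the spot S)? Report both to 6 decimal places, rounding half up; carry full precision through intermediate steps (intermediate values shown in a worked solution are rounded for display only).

price = 6.752235
Γ = 0.006853

σ√T = 0.4929·√2.463 = 0.773555
d₁ = (ln(S/K) + (r+σ²/2)T) / (σ√T) = (ln(52.23/41.86) + (0.0571+0.4929²/2)·2.463) / 0.773555 = (0.221326 + 0.439831) / 0.773555 = 0.854700
d₂ = d₁ − σ√T = 0.854700 − 0.773555 = 0.081145
e^{−rT} = e^{−0.0571·2.463} = 0.868804
N(−d₁) = 0.196359,  N(−d₂) = 0.467663
Put price V = K·e^{−rT}·N(−d₂) − S·N(−d₁) = 17.008048 − 10.255814 = 6.752235
φ(d₁) = (1/√(2π))·e^{−d₁²/2} = 0.276874
Γ = φ(d₁) / (S·σ·√T) = 0.006853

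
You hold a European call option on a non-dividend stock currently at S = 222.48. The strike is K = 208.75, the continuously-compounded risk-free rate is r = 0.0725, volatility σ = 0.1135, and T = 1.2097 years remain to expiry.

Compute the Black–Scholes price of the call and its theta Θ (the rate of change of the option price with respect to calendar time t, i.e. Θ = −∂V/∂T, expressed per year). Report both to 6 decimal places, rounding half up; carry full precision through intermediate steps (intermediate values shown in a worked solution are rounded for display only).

price = 32.663268
Θ = -14.161727

σ√T = 0.1135·√1.2097 = 0.124835
d₁ = (ln(S/K) + (r+σ²/2)T) / (σ√T) = (ln(222.48/208.75) + (0.0725+0.1135²/2)·1.2097) / 0.124835 = (0.063700 + 0.095495) / 0.124835 = 1.275248
d₂ = d₁ − σ√T = 1.275248 − 0.124835 = 1.150413
e^{−rT} = e^{−0.0725·1.2097} = 0.916033
N(d₁) = 0.898889,  N(d₂) = 0.875013
Call price V = S·N(d₁) − K·e^{−rT}·N(d₂) = 199.984867 − 167.321600 = 32.663268
φ(d₁) = (1/√(2π))·e^{−d₁²/2} = 0.176918
Θ = −S·φ(d₁)·σ/(2√T) − r·K·e^{−rT}·N(d₂) = −2.030911 − 12.130816 = -14.161727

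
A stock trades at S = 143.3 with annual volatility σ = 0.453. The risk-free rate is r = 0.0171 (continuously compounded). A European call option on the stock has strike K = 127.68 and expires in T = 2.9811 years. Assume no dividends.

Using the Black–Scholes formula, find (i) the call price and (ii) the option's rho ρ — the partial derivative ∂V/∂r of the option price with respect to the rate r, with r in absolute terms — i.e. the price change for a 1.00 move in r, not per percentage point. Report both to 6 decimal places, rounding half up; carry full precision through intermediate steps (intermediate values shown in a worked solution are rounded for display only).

σ√T = 0.453·√2.9811 = 0.782144
d₁ = (ln(S/K) + (r+σ²/2)T) / (σ√T) = (ln(143.3/127.68) + (0.0171+0.453²/2)·2.9811) / 0.782144 = (0.115413 + 0.356851) / 0.782144 = 0.603808
d₂ = d₁ − σ√T = 0.603808 − 0.782144 = -0.178336
e^{−rT} = e^{−0.0171·2.9811} = 0.950301
N(d₁) = 0.727014,  N(d₂) = 0.429230
Call price V = S·N(d₁) − K·e^{−rT}·N(d₂) = 104.181141 − 52.080313 = 52.100827
ρ = K·T·e^{−rT}·N(d₂) = 155.256623

price = 52.100827
ρ = 155.256623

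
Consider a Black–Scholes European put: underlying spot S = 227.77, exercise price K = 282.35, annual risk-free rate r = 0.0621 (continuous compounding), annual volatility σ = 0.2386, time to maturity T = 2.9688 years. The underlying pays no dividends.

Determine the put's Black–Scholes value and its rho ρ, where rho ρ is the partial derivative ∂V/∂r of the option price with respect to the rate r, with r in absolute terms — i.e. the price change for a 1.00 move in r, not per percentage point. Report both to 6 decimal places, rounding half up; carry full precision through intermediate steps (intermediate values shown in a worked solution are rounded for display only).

σ√T = 0.2386·√2.9688 = 0.411113
d₁ = (ln(S/K) + (r+σ²/2)T) / (σ√T) = (ln(227.77/282.35) + (0.0621+0.2386²/2)·2.9688) / 0.411113 = (-0.214811 + 0.268869) / 0.411113 = 0.131492
d₂ = d₁ − σ√T = 0.131492 − 0.411113 = -0.279620
e^{−rT} = e^{−0.0621·2.9688} = 0.831634
N(−d₁) = 0.447693,  N(−d₂) = 0.610116
Put price V = K·e^{−rT}·N(−d₂) − S·N(−d₁) = 143.262422 − 101.971006 = 41.291416
ρ = −K·T·e^{−rT}·N(−d₂) = -425.317479

price = 41.291416
ρ = -425.317479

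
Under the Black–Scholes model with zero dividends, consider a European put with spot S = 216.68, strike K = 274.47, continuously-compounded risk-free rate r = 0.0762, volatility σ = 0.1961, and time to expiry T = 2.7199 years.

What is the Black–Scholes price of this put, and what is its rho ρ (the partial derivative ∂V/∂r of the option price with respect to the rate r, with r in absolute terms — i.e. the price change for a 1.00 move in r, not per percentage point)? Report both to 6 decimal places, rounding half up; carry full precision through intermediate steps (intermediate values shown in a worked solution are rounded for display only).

σ√T = 0.1961·√2.7199 = 0.323410
d₁ = (ln(S/K) + (r+σ²/2)T) / (σ√T) = (ln(216.68/274.47) + (0.0762+0.1961²/2)·2.7199) / 0.323410 = (-0.236420 + 0.259554) / 0.323410 = 0.071529
d₂ = d₁ − σ√T = 0.071529 − 0.323410 = -0.251882
e^{−rT} = e^{−0.0762·2.7199} = 0.812811
N(−d₁) = 0.471488,  N(−d₂) = 0.599434
Put price V = K·e^{−rT}·N(−d₂) − S·N(−d₁) = 133.729043 − 102.162111 = 31.566932
ρ = −K·T·e^{−rT}·N(−d₂) = -363.729623

price = 31.566932
ρ = -363.729623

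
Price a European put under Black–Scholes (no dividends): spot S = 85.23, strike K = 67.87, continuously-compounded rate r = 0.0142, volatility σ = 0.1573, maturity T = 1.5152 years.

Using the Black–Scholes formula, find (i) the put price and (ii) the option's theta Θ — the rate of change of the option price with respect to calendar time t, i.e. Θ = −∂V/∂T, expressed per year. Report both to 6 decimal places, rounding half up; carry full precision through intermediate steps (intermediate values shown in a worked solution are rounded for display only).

price = 0.679057
Θ = -0.723216

σ√T = 0.1573·√1.5152 = 0.193626
d₁ = (ln(S/K) + (r+σ²/2)T) / (σ√T) = (ln(85.23/67.87) + (0.0142+0.1573²/2)·1.5152) / 0.193626 = (0.227759 + 0.040261) / 0.193626 = 1.384219
d₂ = d₁ − σ√T = 1.384219 − 0.193626 = 1.190593
e^{−rT} = e^{−0.0142·1.5152} = 0.978714
N(−d₁) = 0.083146,  N(−d₂) = 0.116907
Put price V = K·e^{−rT}·N(−d₂) − S·N(−d₁) = 7.765570 − 7.086513 = 0.679057
φ(d₁) = (1/√(2π))·e^{−d₁²/2} = 0.153053
Θ = −S·φ(d₁)·σ/(2√T) + r·K·e^{−rT}·N(−d₂) = −0.833487 + 0.110271 = -0.723216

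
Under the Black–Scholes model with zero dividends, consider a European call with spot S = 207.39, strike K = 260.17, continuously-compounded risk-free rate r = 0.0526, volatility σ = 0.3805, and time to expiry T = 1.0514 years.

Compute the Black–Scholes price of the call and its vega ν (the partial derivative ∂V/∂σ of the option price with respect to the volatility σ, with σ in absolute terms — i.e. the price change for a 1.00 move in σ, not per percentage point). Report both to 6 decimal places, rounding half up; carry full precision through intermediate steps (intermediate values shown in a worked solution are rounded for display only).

σ√T = 0.3805·√1.0514 = 0.390156
d₁ = (ln(S/K) + (r+σ²/2)T) / (σ√T) = (ln(207.39/260.17) + (0.0526+0.3805²/2)·1.0514) / 0.390156 = (-0.226734 + 0.131415) / 0.390156 = -0.244311
d₂ = d₁ − σ√T = -0.244311 − 0.390156 = -0.634468
e^{−rT} = e^{−0.0526·1.0514} = 0.946198
N(d₁) = 0.403495,  N(d₂) = 0.262888
Call price V = S·N(d₁) − K·e^{−rT}·N(d₂) = 83.680807 − 64.715707 = 18.965099
φ(d₁) = (1/√(2π))·e^{−d₁²/2} = 0.387212
ν = S·φ(d₁)·√T = 82.341881

price = 18.965099
ν = 82.341881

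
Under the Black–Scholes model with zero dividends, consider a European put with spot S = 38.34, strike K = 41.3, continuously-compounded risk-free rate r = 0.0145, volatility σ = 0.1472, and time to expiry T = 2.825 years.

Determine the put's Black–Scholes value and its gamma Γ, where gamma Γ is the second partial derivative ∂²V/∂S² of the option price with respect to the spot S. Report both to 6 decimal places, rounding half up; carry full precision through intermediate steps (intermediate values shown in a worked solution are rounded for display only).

price = 4.524701
Γ = 0.042055

σ√T = 0.1472·√2.825 = 0.247410
d₁ = (ln(S/K) + (r+σ²/2)T) / (σ√T) = (ln(38.34/41.3) + (0.0145+0.1472²/2)·2.825) / 0.247410 = (-0.074369 + 0.071568) / 0.247410 = -0.011319
d₂ = d₁ − σ√T = -0.011319 − 0.247410 = -0.258729
e^{−rT} = e^{−0.0145·2.825} = 0.959865
N(−d₁) = 0.504516,  N(−d₂) = 0.602078
Put price V = K·e^{−rT}·N(−d₂) − S·N(−d₁) = 23.867826 − 19.343126 = 4.524701
φ(d₁) = (1/√(2π))·e^{−d₁²/2} = 0.398917
Γ = φ(d₁) / (S·σ·√T) = 0.042055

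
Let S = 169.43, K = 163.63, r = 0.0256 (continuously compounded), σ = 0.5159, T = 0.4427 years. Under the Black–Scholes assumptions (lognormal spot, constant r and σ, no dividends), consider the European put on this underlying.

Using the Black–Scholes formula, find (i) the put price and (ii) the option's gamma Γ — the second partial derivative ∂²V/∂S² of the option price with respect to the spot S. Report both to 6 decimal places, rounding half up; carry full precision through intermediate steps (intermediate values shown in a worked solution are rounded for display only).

price = 18.947286
Γ = 0.006546

σ√T = 0.5159·√0.4427 = 0.343258
d₁ = (ln(S/K) + (r+σ²/2)T) / (σ√T) = (ln(169.43/163.63) + (0.0256+0.5159²/2)·0.4427) / 0.343258 = (0.034832 + 0.070246) / 0.343258 = 0.306120
d₂ = d₁ − σ√T = 0.306120 − 0.343258 = -0.037137
e^{−rT} = e^{−0.0256·0.4427} = 0.988731
N(−d₁) = 0.379757,  N(−d₂) = 0.514812
Put price V = K·e^{−rT}·N(−d₂) − S·N(−d₁) = 83.289439 − 64.342153 = 18.947286
φ(d₁) = (1/√(2π))·e^{−d₁²/2} = 0.380681
Γ = φ(d₁) / (S·σ·√T) = 0.006546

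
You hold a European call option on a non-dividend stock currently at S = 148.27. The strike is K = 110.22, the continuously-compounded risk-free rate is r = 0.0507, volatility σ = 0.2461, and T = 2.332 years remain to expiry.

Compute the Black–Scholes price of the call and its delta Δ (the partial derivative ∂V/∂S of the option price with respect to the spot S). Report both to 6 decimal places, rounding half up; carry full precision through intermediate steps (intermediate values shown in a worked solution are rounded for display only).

σ√T = 0.2461·√2.332 = 0.375817
d₁ = (ln(S/K) + (r+σ²/2)T) / (σ√T) = (ln(148.27/110.22) + (0.0507+0.2461²/2)·2.332) / 0.375817 = (0.296557 + 0.188851) / 0.375817 = 1.291609
d₂ = d₁ − σ√T = 1.291609 − 0.375817 = 0.915792
e^{−rT} = e^{−0.0507·2.332} = 0.888490
N(d₁) = 0.901754,  N(d₂) = 0.820112
Call price V = S·N(d₁) − K·e^{−rT}·N(d₂) = 133.703021 − 80.313019 = 53.390002
Δ = N(d₁) = 0.901754

price = 53.390002
Δ = 0.901754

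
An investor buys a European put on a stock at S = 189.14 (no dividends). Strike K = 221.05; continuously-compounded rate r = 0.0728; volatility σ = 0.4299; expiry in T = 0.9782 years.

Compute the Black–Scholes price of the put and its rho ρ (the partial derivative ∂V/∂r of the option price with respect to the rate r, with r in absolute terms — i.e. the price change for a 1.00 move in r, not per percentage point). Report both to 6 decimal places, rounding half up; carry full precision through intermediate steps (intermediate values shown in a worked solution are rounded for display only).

price = 42.255002
ρ = -132.852046

σ√T = 0.4299·√0.9782 = 0.425188
d₁ = (ln(S/K) + (r+σ²/2)T) / (σ√T) = (ln(189.14/221.05) + (0.0728+0.4299²/2)·0.9782) / 0.425188 = (-0.155901 + 0.161605) / 0.425188 = 0.013415
d₂ = d₁ − σ√T = 0.013415 − 0.425188 = -0.411773
e^{−rT} = e^{−0.0728·0.9782} = 0.931264
N(−d₁) = 0.494648,  N(−d₂) = 0.659747
Put price V = K·e^{−rT}·N(−d₂) − S·N(−d₁) = 135.812764 − 93.557762 = 42.255002
ρ = −K·T·e^{−rT}·N(−d₂) = -132.852046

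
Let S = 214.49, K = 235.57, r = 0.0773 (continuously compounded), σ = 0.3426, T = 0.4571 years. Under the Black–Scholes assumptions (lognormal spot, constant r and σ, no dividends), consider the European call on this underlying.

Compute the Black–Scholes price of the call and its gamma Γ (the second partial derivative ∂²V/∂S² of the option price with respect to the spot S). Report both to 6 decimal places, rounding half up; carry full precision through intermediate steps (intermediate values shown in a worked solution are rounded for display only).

price = 14.561177
Γ = 0.007956

σ√T = 0.3426·√0.4571 = 0.231629
d₁ = (ln(S/K) + (r+σ²/2)T) / (σ√T) = (ln(214.49/235.57) + (0.0773+0.3426²/2)·0.4571) / 0.231629 = (-0.093745 + 0.062160) / 0.231629 = -0.136361
d₂ = d₁ − σ√T = -0.136361 − 0.231629 = -0.367990
e^{−rT} = e^{−0.0773·0.4571} = 0.965283
N(d₁) = 0.445768,  N(d₂) = 0.356440
Call price V = S·N(d₁) − K·e^{−rT}·N(d₂) = 95.612769 − 81.051592 = 14.561177
φ(d₁) = (1/√(2π))·e^{−d₁²/2} = 0.395250
Γ = φ(d₁) / (S·σ·√T) = 0.007956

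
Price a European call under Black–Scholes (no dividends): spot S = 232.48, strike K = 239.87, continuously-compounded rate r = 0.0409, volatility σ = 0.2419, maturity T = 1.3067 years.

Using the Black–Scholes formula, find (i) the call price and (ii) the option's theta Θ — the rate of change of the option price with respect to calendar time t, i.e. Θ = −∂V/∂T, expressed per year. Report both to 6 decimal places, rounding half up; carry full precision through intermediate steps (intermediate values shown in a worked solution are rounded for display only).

σ√T = 0.2419·√1.3067 = 0.276518
d₁ = (ln(S/K) + (r+σ²/2)T) / (σ√T) = (ln(232.48/239.87) + (0.0409+0.2419²/2)·1.3067) / 0.276518 = (-0.031293 + 0.091675) / 0.276518 = 0.218366
d₂ = d₁ − σ√T = 0.218366 − 0.276518 = -0.058152
e^{−rT} = e^{−0.0409·1.3067} = 0.947959
N(d₁) = 0.586428,  N(d₂) = 0.476814
Call price V = S·N(d₁) − K·e^{−rT}·N(d₂) = 136.332822 − 108.421230 = 27.911592
φ(d₁) = (1/√(2π))·e^{−d₁²/2} = 0.389543
Θ = −S·φ(d₁)·σ/(2√T) − r·K·e^{−rT}·N(d₂) = −9.582066 − 4.434428 = -14.016495

price = 27.911592
Θ = -14.016495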